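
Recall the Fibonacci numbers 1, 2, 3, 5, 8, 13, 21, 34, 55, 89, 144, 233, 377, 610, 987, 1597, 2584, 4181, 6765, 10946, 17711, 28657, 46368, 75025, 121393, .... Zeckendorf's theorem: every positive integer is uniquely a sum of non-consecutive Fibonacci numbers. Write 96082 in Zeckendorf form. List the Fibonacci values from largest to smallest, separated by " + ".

75025 + 17711 + 2584 + 610 + 144 + 8

largest Fibonacci ≤ 96082 is 75025; 96082 − 75025 = 21057
largest Fibonacci ≤ 21057 is 17711; 21057 − 17711 = 3346
largest Fibonacci ≤ 3346 is 2584; 3346 − 2584 = 762
largest Fibonacci ≤ 762 is 610; 762 − 610 = 152
largest Fibonacci ≤ 152 is 144; 152 − 144 = 8
largest Fibonacci ≤ 8 is 8; 8 − 8 = 0
So 96082 = 75025 + 17711 + 2584 + 610 + 144 + 8, with no two terms consecutive in the sequence.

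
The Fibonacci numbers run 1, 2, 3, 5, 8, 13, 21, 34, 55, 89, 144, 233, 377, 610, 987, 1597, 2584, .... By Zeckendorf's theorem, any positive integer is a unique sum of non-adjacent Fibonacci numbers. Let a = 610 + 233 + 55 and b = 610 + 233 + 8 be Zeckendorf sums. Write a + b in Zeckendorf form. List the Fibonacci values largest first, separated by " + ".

1597 + 144 + 8

The two numbers are 898 and 851, so their sum is 1749.
Greedily peel off the largest Fibonacci term at each step:
1597 ≤ 1749 < 2584, so take 1597; remainder 152
144 ≤ 152 < 233, so take 144; remainder 8
8 ≤ 8 < 13, so take 8; remainder 0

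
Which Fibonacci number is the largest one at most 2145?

1597

1597 ≤ 2145 < 2584, so the largest Fibonacci number not exceeding 2145 is 1597.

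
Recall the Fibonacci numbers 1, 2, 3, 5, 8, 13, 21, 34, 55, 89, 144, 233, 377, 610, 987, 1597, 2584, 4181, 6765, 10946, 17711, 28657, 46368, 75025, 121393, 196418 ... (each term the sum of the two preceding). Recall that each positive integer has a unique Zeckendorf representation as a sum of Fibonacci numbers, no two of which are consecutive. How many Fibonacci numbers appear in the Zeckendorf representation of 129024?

6

take 121393 (≤ 129024); 129024 − 121393 = 7631
take 6765 (≤ 7631); 7631 − 6765 = 866
take 610 (≤ 866); 866 − 610 = 256
take 233 (≤ 256); 256 − 233 = 23
take 21 (≤ 23); 23 − 21 = 2
take 2 (≤ 2); 2 − 2 = 0
129024 = 121393 + 6765 + 610 + 233 + 21 + 2, which has 6 terms.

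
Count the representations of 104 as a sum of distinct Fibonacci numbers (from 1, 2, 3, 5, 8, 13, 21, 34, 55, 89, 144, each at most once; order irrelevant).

5

Starting from the Zeckendorf form and repeatedly splitting a term F_k into F_{k−1} + F_{k−2} (when neither is already used) reaches every representation.
104 = 89+13+2 = 89+8+5+2 = 55+34+13+2 = … (2 more), for 5 in all.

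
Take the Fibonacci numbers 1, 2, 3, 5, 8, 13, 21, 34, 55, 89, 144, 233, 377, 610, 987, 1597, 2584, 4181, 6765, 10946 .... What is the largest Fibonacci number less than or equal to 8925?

6765

6765 ≤ 8925 < 10946, so the largest Fibonacci number not exceeding 8925 is 6765.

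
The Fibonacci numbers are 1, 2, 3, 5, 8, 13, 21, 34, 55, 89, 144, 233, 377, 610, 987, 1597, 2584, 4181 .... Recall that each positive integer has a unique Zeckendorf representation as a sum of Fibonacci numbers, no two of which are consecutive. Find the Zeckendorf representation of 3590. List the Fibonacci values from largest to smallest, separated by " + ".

Greedy algorithm:
largest Fibonacci ≤ 3590 is 2584; 3590 − 2584 = 1006
largest Fibonacci ≤ 1006 is 987; 1006 − 987 = 19
largest Fibonacci ≤ 19 is 13; 19 − 13 = 6
largest Fibonacci ≤ 6 is 5; 6 − 5 = 1
largest Fibonacci ≤ 1 is 1; 1 − 1 = 0
So 3590 = 2584 + 987 + 13 + 5 + 1, with no two terms consecutive in the sequence.

2584 + 987 + 13 + 5 + 1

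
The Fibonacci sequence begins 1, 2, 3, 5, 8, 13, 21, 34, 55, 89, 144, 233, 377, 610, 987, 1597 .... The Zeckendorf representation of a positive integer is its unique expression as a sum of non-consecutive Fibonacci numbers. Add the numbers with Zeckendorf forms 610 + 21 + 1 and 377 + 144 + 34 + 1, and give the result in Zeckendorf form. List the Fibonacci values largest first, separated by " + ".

987 + 144 + 55 + 2

The two numbers are 632 and 556, so their sum is 1188.
Repeatedly subtract the largest Fibonacci number that fits:
take 987 (≤ 1188); 1188 − 987 = 201
take 144 (≤ 201); 201 − 144 = 57
take 55 (≤ 57); 57 − 55 = 2
take 2 (≤ 2); 2 − 2 = 0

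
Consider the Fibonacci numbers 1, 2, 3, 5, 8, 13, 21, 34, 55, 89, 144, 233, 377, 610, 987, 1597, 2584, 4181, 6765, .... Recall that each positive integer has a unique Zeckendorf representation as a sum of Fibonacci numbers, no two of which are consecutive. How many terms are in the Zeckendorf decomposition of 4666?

Greedy algorithm:
subtract 4181 from 4666: 485 remains
subtract 377 from 485: 108 remains
subtract 89 from 108: 19 remains
subtract 13 from 19: 6 remains
subtract 5 from 6: 1 remains
subtract 1 from 1: 0 remains
4666 = 4181 + 377 + 89 + 13 + 5 + 1, which has 6 terms.

6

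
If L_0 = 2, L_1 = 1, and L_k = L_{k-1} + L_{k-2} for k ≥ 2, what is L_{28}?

710647

Iterating the recurrence up to L_{20} = 15127 and L_{19} = 9349:
L_{21} = L_{20} + L_{19} = 15127 + 9349 = 24476
L_{22} = L_{21} + L_{20} = 24476 + 15127 = 39603
L_{23} = L_{22} + L_{21} = 39603 + 24476 = 64079
L_{24} = L_{23} + L_{22} = 64079 + 39603 = 103682
L_{25} = L_{24} + L_{23} = 103682 + 64079 = 167761
L_{26} = L_{25} + L_{24} = 167761 + 103682 = 271443
L_{27} = L_{26} + L_{25} = 271443 + 167761 = 439204
L_{28} = L_{27} + L_{26} = 439204 + 271443 = 710647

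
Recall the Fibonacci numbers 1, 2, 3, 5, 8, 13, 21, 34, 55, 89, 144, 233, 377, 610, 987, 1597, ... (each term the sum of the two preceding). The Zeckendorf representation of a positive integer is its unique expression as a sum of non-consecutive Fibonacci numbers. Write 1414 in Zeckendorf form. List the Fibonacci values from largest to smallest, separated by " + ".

987 + 377 + 34 + 13 + 3

Greedy algorithm:
largest Fibonacci ≤ 1414 is 987; 1414 − 987 = 427
largest Fibonacci ≤ 427 is 377; 427 − 377 = 50
largest Fibonacci ≤ 50 is 34; 50 − 34 = 16
largest Fibonacci ≤ 16 is 13; 16 − 13 = 3
largest Fibonacci ≤ 3 is 3; 3 − 3 = 0
So 1414 = 987 + 377 + 34 + 13 + 3, with no two terms consecutive in the sequence.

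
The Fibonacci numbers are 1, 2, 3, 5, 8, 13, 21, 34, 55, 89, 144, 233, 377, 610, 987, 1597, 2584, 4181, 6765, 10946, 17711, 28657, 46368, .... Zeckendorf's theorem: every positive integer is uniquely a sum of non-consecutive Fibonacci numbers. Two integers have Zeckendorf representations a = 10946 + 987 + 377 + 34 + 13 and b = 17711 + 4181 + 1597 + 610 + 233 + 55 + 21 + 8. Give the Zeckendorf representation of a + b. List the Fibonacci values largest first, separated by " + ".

28657 + 6765 + 987 + 233 + 89 + 34 + 8

The two numbers are 12357 and 24416, so their sum is 36773.
largest Fibonacci ≤ 36773 is 28657; 36773 − 28657 = 8116
largest Fibonacci ≤ 8116 is 6765; 8116 − 6765 = 1351
largest Fibonacci ≤ 1351 is 987; 1351 − 987 = 364
largest Fibonacci ≤ 364 is 233; 364 − 233 = 131
largest Fibonacci ≤ 131 is 89; 131 − 89 = 42
largest Fibonacci ≤ 42 is 34; 42 − 34 = 8
largest Fibonacci ≤ 8 is 8; 8 − 8 = 0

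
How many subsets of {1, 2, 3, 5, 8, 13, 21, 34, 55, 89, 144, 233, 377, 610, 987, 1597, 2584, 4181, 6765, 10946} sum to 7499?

51

Each representation comes from the Zeckendorf form by replacing some F_k with F_{k−1} + F_{k−2} where possible.
7499 = 6765+610+89+34+1 = 6765+610+89+21+13+1 = 6765+377+233+89+34+1 = 6765+610+89+21+8+5+1 = … (47 more), for 51 in all.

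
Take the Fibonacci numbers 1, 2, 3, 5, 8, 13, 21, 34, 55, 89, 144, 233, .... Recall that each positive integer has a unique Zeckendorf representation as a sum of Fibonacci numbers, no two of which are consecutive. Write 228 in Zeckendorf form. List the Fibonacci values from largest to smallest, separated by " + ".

144 + 55 + 21 + 8

228 − 144 = 84
84 − 55 = 29
29 − 21 = 8
8 − 8 = 0
So 228 = 144 + 55 + 21 + 8, with no two terms consecutive in the sequence.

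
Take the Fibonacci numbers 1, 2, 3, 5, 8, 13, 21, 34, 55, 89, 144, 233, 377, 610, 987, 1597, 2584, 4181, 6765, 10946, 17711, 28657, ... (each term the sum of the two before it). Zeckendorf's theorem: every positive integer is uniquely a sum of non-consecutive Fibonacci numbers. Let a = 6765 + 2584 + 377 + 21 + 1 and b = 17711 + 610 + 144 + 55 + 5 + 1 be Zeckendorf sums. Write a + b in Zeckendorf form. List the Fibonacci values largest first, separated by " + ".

The two numbers are 9748 and 18526, so their sum is 28274.
Greedy algorithm:
17711 ≤ 28274 < 28657, so take 17711; remainder 10563
6765 ≤ 10563 < 10946, so take 6765; remainder 3798
2584 ≤ 3798 < 4181, so take 2584; remainder 1214
987 ≤ 1214 < 1597, so take 987; remainder 227
144 ≤ 227 < 233, so take 144; remainder 83
55 ≤ 83 < 89, so take 55; remainder 28
21 ≤ 28 < 34, so take 21; remainder 7
5 ≤ 7 < 8, so take 5; remainder 2
2 ≤ 2 < 3, so take 2; remainder 0

17711 + 6765 + 2584 + 987 + 144 + 55 + 21 + 5 + 2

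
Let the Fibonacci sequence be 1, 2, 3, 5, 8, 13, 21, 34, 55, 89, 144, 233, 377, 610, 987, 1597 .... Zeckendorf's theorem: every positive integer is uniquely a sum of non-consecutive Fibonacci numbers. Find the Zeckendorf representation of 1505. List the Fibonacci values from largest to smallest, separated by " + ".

987 + 377 + 89 + 34 + 13 + 5

subtract 987 from 1505: 518 remains
subtract 377 from 518: 141 remains
subtract 89 from 141: 52 remains
subtract 34 from 52: 18 remains
subtract 13 from 18: 5 remains
subtract 5 from 5: 0 remains
So 1505 = 987 + 377 + 89 + 34 + 13 + 5, with no two terms consecutive in the sequence.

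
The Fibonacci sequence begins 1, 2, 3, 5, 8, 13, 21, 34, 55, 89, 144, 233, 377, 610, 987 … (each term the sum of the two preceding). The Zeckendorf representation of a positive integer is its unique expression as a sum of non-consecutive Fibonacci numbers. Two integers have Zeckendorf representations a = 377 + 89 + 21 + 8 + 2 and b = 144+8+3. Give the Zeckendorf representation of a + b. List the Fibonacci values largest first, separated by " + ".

610 + 34 + 8

The two numbers are 497 and 155, so their sum is 652.
subtract 610 from 652: 42 remains
subtract 34 from 42: 8 remains
subtract 8 from 8: 0 remains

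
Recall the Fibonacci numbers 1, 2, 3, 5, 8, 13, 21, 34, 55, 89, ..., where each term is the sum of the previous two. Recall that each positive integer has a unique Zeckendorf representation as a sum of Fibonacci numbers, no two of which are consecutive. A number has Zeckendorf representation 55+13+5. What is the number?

73

55+13+5 = 73.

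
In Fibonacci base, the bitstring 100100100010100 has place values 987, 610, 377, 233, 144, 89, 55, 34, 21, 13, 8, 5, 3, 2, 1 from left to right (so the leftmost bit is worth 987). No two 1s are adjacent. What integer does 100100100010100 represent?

1286

Summing the place values of the 1 bits: 987 + 233 + 55 + 8 + 3 = 1286.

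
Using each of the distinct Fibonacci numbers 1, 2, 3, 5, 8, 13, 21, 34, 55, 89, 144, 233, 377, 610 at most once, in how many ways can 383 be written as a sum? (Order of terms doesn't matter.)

383 = 377+5+1 = 377+3+2+1 = 233+144+5+1 = … (7 more), for 10 in all.

10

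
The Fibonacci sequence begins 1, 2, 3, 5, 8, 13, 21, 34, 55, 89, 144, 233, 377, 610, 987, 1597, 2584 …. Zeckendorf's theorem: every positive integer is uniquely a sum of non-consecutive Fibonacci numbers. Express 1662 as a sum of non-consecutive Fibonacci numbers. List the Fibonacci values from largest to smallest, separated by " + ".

take 1597 (≤ 1662); 1662 − 1597 = 65
take 55 (≤ 65); 65 − 55 = 10
take 8 (≤ 10); 10 − 8 = 2
take 2 (≤ 2); 2 − 2 = 0
So 1662 = 1597 + 55 + 8 + 2, with no two terms consecutive in the sequence.

1597 + 55 + 8 + 2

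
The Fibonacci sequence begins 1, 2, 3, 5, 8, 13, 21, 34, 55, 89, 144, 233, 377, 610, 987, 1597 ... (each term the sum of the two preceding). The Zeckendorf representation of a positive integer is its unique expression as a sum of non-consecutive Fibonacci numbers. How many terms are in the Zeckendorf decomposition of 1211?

6

1211: greatest Fibonacci not exceeding it is 987, leaving 224
224: greatest Fibonacci not exceeding it is 144, leaving 80
80: greatest Fibonacci not exceeding it is 55, leaving 25
25: greatest Fibonacci not exceeding it is 21, leaving 4
4: greatest Fibonacci not exceeding it is 3, leaving 1
1: greatest Fibonacci not exceeding it is 1, leaving 0
1211 = 987 + 144 + 55 + 21 + 3 + 1, which has 6 terms.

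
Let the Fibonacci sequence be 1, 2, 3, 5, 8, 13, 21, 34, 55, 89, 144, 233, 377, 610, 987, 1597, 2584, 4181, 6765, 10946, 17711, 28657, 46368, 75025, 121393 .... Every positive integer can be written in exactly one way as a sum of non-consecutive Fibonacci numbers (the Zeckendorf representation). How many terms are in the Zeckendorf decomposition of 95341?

4

take 75025 (≤ 95341); 95341 − 75025 = 20316
take 17711 (≤ 20316); 20316 − 17711 = 2605
take 2584 (≤ 2605); 2605 − 2584 = 21
take 21 (≤ 21); 21 − 21 = 0
95341 = 75025 + 17711 + 2584 + 21, which has 4 terms.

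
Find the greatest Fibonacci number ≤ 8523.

6765

6765 ≤ 8523 < 10946, so the largest Fibonacci number not exceeding 8523 is 6765.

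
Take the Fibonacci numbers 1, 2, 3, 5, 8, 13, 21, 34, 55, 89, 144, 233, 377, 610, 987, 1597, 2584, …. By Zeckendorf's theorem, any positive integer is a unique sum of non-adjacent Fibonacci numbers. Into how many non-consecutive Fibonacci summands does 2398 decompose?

largest Fibonacci ≤ 2398 is 1597; 2398 − 1597 = 801
largest Fibonacci ≤ 801 is 610; 801 − 610 = 191
largest Fibonacci ≤ 191 is 144; 191 − 144 = 47
largest Fibonacci ≤ 47 is 34; 47 − 34 = 13
largest Fibonacci ≤ 13 is 13; 13 − 13 = 0
2398 = 1597 + 610 + 144 + 34 + 13, which has 5 terms.

5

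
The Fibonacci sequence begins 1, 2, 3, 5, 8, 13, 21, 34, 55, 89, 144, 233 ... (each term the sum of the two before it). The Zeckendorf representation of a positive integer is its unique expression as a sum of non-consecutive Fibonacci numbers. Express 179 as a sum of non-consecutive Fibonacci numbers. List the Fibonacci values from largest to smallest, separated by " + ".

144 + 34 + 1

subtract 144 from 179: 35 remains
subtract 34 from 35: 1 remains
subtract 1 from 1: 0 remains
So 179 = 144 + 34 + 1, with no two terms consecutive in the sequence.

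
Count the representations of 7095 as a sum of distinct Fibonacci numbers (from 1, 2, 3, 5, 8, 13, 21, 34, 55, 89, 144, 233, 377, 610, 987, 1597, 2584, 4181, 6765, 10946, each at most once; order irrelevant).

Starting from the Zeckendorf form and repeatedly splitting a term F_k into F_{k−1} + F_{k−2} (when neither is already used) reaches every representation.
7095 = 6765+233+89+8 = 6765+233+89+5+3 = 6765+233+55+34+8 = 6765+233+89+5+2+1 = 6765+233+55+34+5+3 = … (55 more), for 60 in all.

60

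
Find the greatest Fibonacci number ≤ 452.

377 ≤ 452 < 610, so the largest Fibonacci number not exceeding 452 is 377.

377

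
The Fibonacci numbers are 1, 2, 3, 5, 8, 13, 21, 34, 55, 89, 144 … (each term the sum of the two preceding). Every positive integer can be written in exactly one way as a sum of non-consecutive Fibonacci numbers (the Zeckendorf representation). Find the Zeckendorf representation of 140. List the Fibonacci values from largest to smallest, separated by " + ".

89 + 34 + 13 + 3 + 1

Greedy algorithm:
140: greatest Fibonacci not exceeding it is 89, leaving 51
51: greatest Fibonacci not exceeding it is 34, leaving 17
17: greatest Fibonacci not exceeding it is 13, leaving 4
4: greatest Fibonacci not exceeding it is 3, leaving 1
1: greatest Fibonacci not exceeding it is 1, leaving 0
So 140 = 89 + 34 + 13 + 3 + 1, with no two terms consecutive in the sequence.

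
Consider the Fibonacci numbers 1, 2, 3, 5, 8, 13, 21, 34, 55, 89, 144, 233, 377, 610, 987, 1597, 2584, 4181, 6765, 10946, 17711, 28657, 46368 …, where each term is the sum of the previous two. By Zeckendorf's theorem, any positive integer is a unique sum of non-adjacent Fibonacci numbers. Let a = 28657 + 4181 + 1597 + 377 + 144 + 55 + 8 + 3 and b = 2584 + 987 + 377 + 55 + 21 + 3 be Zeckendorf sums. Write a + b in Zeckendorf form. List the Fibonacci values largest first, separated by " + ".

The two numbers are 35022 and 4027, so their sum is 39049.
Greedy algorithm:
largest Fibonacci ≤ 39049 is 28657; 39049 − 28657 = 10392
largest Fibonacci ≤ 10392 is 6765; 10392 − 6765 = 3627
largest Fibonacci ≤ 3627 is 2584; 3627 − 2584 = 1043
largest Fibonacci ≤ 1043 is 987; 1043 − 987 = 56
largest Fibonacci ≤ 56 is 55; 56 − 55 = 1
largest Fibonacci ≤ 1 is 1; 1 − 1 = 0

28657 + 6765 + 2584 + 987 + 55 + 1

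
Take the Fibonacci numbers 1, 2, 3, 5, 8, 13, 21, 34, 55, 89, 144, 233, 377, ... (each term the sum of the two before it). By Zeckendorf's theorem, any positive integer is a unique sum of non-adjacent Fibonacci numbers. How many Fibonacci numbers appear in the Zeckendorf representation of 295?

295 − 233 = 62
62 − 55 = 7
7 − 5 = 2
2 − 2 = 0
295 = 233 + 55 + 5 + 2, which has 4 terms.

4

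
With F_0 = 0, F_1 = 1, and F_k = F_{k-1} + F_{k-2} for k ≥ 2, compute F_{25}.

75025

Iterating the recurrence up to F_{21} = 10946 and F_{20} = 6765:
F_{22} = F_{21} + F_{20} = 10946 + 6765 = 17711
F_{23} = F_{22} + F_{21} = 17711 + 10946 = 28657
F_{24} = F_{23} + F_{22} = 28657 + 17711 = 46368
F_{25} = F_{24} + F_{23} = 46368 + 28657 = 75025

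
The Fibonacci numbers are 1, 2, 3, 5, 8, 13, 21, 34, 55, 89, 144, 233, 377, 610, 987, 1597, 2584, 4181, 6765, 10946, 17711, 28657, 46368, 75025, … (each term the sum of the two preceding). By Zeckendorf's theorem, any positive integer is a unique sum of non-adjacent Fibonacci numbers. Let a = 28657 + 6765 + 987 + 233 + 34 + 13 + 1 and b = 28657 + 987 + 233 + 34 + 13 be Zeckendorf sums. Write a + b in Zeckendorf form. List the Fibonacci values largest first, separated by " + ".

The two numbers are 36690 and 29924, so their sum is 66614.
Repeatedly subtract the largest Fibonacci number that fits:
take 46368 (≤ 66614); 66614 − 46368 = 20246
take 17711 (≤ 20246); 20246 − 17711 = 2535
take 1597 (≤ 2535); 2535 − 1597 = 938
take 610 (≤ 938); 938 − 610 = 328
take 233 (≤ 328); 328 − 233 = 95
take 89 (≤ 95); 95 − 89 = 6
take 5 (≤ 6); 6 − 5 = 1
take 1 (≤ 1); 1 − 1 = 0

46368 + 17711 + 1597 + 610 + 233 + 89 + 5 + 1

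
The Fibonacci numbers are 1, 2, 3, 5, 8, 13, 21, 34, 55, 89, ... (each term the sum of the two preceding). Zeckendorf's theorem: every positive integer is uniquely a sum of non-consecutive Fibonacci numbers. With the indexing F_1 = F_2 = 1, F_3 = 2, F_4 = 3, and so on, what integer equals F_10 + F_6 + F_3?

65

F_10 + F_6 + F_3 = 55 + 8 + 2 = 65.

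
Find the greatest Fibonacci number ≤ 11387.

10946 ≤ 11387 < 17711, so the largest Fibonacci number not exceeding 11387 is 10946.

10946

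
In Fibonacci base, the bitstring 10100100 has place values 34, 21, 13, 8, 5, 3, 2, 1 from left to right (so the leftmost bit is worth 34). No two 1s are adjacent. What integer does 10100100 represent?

50

Summing the place values of the 1 bits: 34 + 13 + 3 = 50.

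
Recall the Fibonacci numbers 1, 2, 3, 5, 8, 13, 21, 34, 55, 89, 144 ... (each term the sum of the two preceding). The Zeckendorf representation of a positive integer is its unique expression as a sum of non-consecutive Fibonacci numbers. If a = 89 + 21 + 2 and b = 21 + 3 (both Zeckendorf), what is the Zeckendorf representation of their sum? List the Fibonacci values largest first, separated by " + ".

The two numbers are 112 and 24, so their sum is 136.
89 ≤ 136 < 144, so take 89; remainder 47
34 ≤ 47 < 55, so take 34; remainder 13
13 ≤ 13 < 21, so take 13; remainder 0

89 + 34 + 13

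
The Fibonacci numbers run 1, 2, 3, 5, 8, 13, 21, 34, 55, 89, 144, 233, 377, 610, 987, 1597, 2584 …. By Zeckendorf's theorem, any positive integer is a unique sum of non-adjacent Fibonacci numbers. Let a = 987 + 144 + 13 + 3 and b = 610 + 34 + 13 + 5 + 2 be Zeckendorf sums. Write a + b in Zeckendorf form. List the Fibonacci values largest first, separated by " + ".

1597 + 144 + 55 + 13 + 2

The two numbers are 1147 and 664, so their sum is 1811.
Repeatedly subtract the largest Fibonacci number that fits:
1811 − 1597 = 214
214 − 144 = 70
70 − 55 = 15
15 − 13 = 2
2 − 2 = 0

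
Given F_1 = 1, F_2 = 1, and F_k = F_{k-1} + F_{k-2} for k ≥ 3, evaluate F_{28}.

Iterating the recurrence up to F_{22} = 17711 and F_{21} = 10946:
F_{23} = F_{22} + F_{21} = 17711 + 10946 = 28657
F_{24} = F_{23} + F_{22} = 28657 + 17711 = 46368
F_{25} = F_{24} + F_{23} = 46368 + 28657 = 75025
F_{26} = F_{25} + F_{24} = 75025 + 46368 = 121393
F_{27} = F_{26} + F_{25} = 121393 + 75025 = 196418
F_{28} = F_{27} + F_{26} = 196418 + 121393 = 317811

317811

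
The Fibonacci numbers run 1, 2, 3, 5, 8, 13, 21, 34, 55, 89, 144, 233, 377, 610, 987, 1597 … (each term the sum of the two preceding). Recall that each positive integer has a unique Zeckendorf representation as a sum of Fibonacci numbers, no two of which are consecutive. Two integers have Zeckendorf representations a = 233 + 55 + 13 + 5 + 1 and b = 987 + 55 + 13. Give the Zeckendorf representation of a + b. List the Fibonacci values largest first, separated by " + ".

The two numbers are 307 and 1055, so their sum is 1362.
Greedy algorithm:
largest Fibonacci ≤ 1362 is 987; 1362 − 987 = 375
largest Fibonacci ≤ 375 is 233; 375 − 233 = 142
largest Fibonacci ≤ 142 is 89; 142 − 89 = 53
largest Fibonacci ≤ 53 is 34; 53 − 34 = 19
largest Fibonacci ≤ 19 is 13; 19 − 13 = 6
largest Fibonacci ≤ 6 is 5; 6 − 5 = 1
largest Fibonacci ≤ 1 is 1; 1 − 1 = 0

987 + 233 + 89 + 34 + 13 + 5 + 1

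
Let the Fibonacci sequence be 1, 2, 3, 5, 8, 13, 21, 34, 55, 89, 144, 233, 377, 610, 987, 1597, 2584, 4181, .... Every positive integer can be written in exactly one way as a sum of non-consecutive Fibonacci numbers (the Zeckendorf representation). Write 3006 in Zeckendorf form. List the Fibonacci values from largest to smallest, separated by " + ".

take 2584 (≤ 3006); 3006 − 2584 = 422
take 377 (≤ 422); 422 − 377 = 45
take 34 (≤ 45); 45 − 34 = 11
take 8 (≤ 11); 11 − 8 = 3
take 3 (≤ 3); 3 − 3 = 0
So 3006 = 2584 + 377 + 34 + 8 + 3, with no two terms consecutive in the sequence.

2584 + 377 + 34 + 8 + 3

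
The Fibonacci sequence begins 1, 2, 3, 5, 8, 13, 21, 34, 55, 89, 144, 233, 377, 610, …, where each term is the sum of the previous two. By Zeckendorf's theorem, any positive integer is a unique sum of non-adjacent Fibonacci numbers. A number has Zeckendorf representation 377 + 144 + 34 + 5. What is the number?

560

377 + 144 + 34 + 5 = 560.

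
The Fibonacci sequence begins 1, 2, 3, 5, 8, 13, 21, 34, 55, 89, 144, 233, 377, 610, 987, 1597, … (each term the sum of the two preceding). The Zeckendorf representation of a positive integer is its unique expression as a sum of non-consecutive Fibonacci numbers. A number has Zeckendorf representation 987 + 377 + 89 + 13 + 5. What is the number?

987 + 377 + 89 + 13 + 5 = 1471.

1471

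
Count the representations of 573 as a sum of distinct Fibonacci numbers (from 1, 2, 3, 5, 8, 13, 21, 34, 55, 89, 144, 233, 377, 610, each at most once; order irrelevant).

12

Each representation comes from the Zeckendorf form by replacing some F_k with F_{k−1} + F_{k−2} where possible.
573 = 377+144+34+13+5 = 377+144+34+13+3+2 = 377+89+55+34+13+5 = … (9 more), for 12 in all.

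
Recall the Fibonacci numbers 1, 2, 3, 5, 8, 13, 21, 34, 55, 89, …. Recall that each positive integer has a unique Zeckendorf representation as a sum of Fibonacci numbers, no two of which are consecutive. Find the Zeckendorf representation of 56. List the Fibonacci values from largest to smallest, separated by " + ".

take 55 (≤ 56); 56 − 55 = 1
take 1 (≤ 1); 1 − 1 = 0
So 56 = 55 + 1, with no two terms consecutive in the sequence.

55 + 1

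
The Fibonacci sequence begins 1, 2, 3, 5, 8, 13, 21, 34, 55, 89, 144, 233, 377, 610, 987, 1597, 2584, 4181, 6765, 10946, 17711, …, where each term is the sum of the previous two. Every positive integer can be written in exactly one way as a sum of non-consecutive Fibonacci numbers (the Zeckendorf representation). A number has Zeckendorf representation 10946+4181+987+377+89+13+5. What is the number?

16598

10946+4181+987+377+89+13+5 = 16598.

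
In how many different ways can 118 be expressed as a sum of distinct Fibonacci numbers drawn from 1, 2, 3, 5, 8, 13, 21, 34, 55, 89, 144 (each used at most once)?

10

Each representation comes from the Zeckendorf form by replacing some F_k with F_{k−1} + F_{k−2} where possible.
118 = 89+21+8 = 89+21+5+3 = 55+34+21+8 = … (7 more), for 10 in all.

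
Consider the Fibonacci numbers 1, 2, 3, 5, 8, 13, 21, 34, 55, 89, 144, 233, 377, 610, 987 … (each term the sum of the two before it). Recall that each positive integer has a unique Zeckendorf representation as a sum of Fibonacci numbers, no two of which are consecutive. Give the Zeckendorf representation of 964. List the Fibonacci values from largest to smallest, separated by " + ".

610 + 233 + 89 + 21 + 8 + 3

Repeatedly subtract the largest Fibonacci number that fits:
largest Fibonacci ≤ 964 is 610; 964 − 610 = 354
largest Fibonacci ≤ 354 is 233; 354 − 233 = 121
largest Fibonacci ≤ 121 is 89; 121 − 89 = 32
largest Fibonacci ≤ 32 is 21; 32 − 21 = 11
largest Fibonacci ≤ 11 is 8; 11 − 8 = 3
largest Fibonacci ≤ 3 is 3; 3 − 3 = 0
So 964 = 610 + 233 + 89 + 21 + 8 + 3, with no two terms consecutive in the sequence.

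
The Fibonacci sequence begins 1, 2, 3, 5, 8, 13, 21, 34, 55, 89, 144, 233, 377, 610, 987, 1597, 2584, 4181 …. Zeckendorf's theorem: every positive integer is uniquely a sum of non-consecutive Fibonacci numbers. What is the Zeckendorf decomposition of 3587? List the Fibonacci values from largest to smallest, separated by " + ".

Repeatedly subtract the largest Fibonacci number that fits:
subtract 2584 from 3587: 1003 remains
subtract 987 from 1003: 16 remains
subtract 13 from 16: 3 remains
subtract 3 from 3: 0 remains
So 3587 = 2584 + 987 + 13 + 3, with no two terms consecutive in the sequence.

2584 + 987 + 13 + 3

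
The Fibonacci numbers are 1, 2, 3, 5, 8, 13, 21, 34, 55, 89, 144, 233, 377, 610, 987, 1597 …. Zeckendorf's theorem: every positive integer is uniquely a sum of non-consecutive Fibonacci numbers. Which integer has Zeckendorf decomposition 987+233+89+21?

987+233+89+21 = 1330.

1330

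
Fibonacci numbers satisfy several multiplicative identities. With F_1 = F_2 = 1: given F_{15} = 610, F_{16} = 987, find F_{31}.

1346269

By the addition formula F_{m+n} = F_m F_{n+1} + F_{m−1} F_n with m=16, n=15: F_{31} = 987·987 + 610·610 = 974169 + 372100 = 1346269.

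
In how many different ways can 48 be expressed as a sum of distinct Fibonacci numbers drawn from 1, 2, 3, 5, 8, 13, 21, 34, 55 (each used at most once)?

5

Each representation comes from the Zeckendorf form by replacing some F_k with F_{k−1} + F_{k−2} where possible.
48 = 34+13+1 = 34+8+5+1 = 34+8+3+2+1 = 21+13+8+5+1 = 21+13+8+3+2+1 — 5 representations.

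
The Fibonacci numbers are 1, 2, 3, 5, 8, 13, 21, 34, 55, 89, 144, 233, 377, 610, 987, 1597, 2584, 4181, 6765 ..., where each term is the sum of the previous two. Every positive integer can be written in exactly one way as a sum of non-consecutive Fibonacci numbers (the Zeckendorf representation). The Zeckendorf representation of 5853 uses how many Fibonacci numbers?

6

5853: greatest Fibonacci not exceeding it is 4181, leaving 1672
1672: greatest Fibonacci not exceeding it is 1597, leaving 75
75: greatest Fibonacci not exceeding it is 55, leaving 20
20: greatest Fibonacci not exceeding it is 13, leaving 7
7: greatest Fibonacci not exceeding it is 5, leaving 2
2: greatest Fibonacci not exceeding it is 2, leaving 0
5853 = 4181 + 1597 + 55 + 13 + 5 + 2, which has 6 terms.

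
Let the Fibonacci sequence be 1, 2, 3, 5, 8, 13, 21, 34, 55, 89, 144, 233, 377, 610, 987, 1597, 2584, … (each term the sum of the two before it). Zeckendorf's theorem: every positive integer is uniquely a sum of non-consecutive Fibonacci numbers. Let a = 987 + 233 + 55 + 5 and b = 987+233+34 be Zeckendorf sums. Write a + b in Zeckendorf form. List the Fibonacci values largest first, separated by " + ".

1597 + 610 + 233 + 89 + 5

The two numbers are 1280 and 1254, so their sum is 2534.
2534 − 1597 = 937
937 − 610 = 327
327 − 233 = 94
94 − 89 = 5
5 − 5 = 0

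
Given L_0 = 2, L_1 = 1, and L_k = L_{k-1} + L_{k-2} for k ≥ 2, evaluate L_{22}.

Iterating the recurrence up to L_{15} = 1364 and L_{14} = 843:
L_{16} = L_{15} + L_{14} = 1364 + 843 = 2207
L_{17} = L_{16} + L_{15} = 2207 + 1364 = 3571
L_{18} = L_{17} + L_{16} = 3571 + 2207 = 5778
L_{19} = L_{18} + L_{17} = 5778 + 3571 = 9349
L_{20} = L_{19} + L_{18} = 9349 + 5778 = 15127
L_{21} = L_{20} + L_{19} = 15127 + 9349 = 24476
L_{22} = L_{21} + L_{20} = 24476 + 15127 = 39603

39603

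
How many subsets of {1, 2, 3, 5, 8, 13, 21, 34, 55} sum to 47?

Each representation comes from the Zeckendorf form by replacing some F_k with F_{k−1} + F_{k−2} where possible.
47 = 34+13 = 34+8+5 = 34+8+3+2 = … (2 more), for 5 in all.

5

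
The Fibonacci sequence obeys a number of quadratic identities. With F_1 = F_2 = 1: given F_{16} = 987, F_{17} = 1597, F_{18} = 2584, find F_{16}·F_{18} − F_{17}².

987·2584 − 1597² = 2550408 − 2550409 = -1. (Cassini's identity: F_{k−1}F_{k+1} − F_k² = (−1)^k.)

-1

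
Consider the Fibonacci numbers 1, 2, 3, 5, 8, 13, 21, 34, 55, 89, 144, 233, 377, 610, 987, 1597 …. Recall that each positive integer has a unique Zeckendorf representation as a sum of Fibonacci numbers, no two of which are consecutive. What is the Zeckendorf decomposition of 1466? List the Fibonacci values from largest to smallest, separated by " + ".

Repeatedly subtract the largest Fibonacci number that fits:
largest Fibonacci ≤ 1466 is 987; 1466 − 987 = 479
largest Fibonacci ≤ 479 is 377; 479 − 377 = 102
largest Fibonacci ≤ 102 is 89; 102 − 89 = 13
largest Fibonacci ≤ 13 is 13; 13 − 13 = 0
So 1466 = 987 + 377 + 89 + 13, with no two terms consecutive in the sequence.

987 + 377 + 89 + 13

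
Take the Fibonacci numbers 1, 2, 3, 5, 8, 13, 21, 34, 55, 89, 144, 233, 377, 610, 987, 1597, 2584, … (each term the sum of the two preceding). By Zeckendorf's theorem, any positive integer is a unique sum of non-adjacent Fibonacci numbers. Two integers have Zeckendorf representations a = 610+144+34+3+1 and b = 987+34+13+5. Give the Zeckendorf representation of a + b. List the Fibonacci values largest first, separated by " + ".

The two numbers are 792 and 1039, so their sum is 1831.
subtract 1597 from 1831: 234 remains
subtract 233 from 234: 1 remains
subtract 1 from 1: 0 remains

1597 + 233 + 1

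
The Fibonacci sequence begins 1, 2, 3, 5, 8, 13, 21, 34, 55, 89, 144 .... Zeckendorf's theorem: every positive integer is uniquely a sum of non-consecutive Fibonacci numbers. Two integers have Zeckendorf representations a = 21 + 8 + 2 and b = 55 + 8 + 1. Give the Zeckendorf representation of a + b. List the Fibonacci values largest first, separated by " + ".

The two numbers are 31 and 64, so their sum is 95.
89 ≤ 95 < 144, so take 89; remainder 6
5 ≤ 6 < 8, so take 5; remainder 1
1 ≤ 1 < 2, so take 1; remainder 0

89 + 5 + 1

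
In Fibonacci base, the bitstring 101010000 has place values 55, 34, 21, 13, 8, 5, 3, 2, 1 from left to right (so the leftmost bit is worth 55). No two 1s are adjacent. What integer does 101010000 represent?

84

Summing the place values of the 1 bits: 55 + 21 + 8 = 84.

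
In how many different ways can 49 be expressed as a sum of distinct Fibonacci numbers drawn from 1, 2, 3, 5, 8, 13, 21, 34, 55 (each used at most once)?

49 = 34+13+2 = 34+8+5+2 = 21+13+8+5+2 — 3 representations.

3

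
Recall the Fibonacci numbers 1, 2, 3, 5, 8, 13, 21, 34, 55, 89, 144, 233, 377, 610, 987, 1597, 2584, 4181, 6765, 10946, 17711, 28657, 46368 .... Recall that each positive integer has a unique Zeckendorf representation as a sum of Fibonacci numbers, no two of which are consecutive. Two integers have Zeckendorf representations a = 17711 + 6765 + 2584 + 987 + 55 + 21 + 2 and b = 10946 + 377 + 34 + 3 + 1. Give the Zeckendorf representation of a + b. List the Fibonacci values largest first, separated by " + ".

28657 + 6765 + 2584 + 987 + 377 + 89 + 21 + 5 + 1

The two numbers are 28125 and 11361, so their sum is 39486.
subtract 28657 from 39486: 10829 remains
subtract 6765 from 10829: 4064 remains
subtract 2584 from 4064: 1480 remains
subtract 987 from 1480: 493 remains
subtract 377 from 493: 116 remains
subtract 89 from 116: 27 remains
subtract 21 from 27: 6 remains
subtract 5 from 6: 1 remains
subtract 1 from 1: 0 remains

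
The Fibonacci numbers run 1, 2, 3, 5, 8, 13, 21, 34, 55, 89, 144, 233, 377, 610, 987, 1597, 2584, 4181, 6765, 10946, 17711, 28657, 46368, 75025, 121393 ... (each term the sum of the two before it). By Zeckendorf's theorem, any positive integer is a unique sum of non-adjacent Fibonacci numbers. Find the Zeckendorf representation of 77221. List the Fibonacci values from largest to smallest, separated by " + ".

75025 + 1597 + 377 + 144 + 55 + 21 + 2

largest Fibonacci ≤ 77221 is 75025; 77221 − 75025 = 2196
largest Fibonacci ≤ 2196 is 1597; 2196 − 1597 = 599
largest Fibonacci ≤ 599 is 377; 599 − 377 = 222
largest Fibonacci ≤ 222 is 144; 222 − 144 = 78
largest Fibonacci ≤ 78 is 55; 78 − 55 = 23
largest Fibonacci ≤ 23 is 21; 23 − 21 = 2
largest Fibonacci ≤ 2 is 2; 2 − 2 = 0
So 77221 = 75025 + 1597 + 377 + 144 + 55 + 21 + 2, with no two terms consecutive in the sequence.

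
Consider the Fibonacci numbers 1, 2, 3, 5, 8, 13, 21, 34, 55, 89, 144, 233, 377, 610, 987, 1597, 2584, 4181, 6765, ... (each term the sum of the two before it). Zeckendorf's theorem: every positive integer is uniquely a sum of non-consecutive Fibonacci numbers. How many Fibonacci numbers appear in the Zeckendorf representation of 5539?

7

largest Fibonacci ≤ 5539 is 4181; 5539 − 4181 = 1358
largest Fibonacci ≤ 1358 is 987; 1358 − 987 = 371
largest Fibonacci ≤ 371 is 233; 371 − 233 = 138
largest Fibonacci ≤ 138 is 89; 138 − 89 = 49
largest Fibonacci ≤ 49 is 34; 49 − 34 = 15
largest Fibonacci ≤ 15 is 13; 15 − 13 = 2
largest Fibonacci ≤ 2 is 2; 2 − 2 = 0
5539 = 4181 + 987 + 233 + 89 + 34 + 13 + 2, which has 7 terms.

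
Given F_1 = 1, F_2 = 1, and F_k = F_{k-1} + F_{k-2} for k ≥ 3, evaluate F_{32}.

Iterating the recurrence up to F_{24} = 46368 and F_{23} = 28657:
F_{25} = F_{24} + F_{23} = 46368 + 28657 = 75025
F_{26} = F_{25} + F_{24} = 75025 + 46368 = 121393
F_{27} = F_{26} + F_{25} = 121393 + 75025 = 196418
F_{28} = F_{27} + F_{26} = 196418 + 121393 = 317811
F_{29} = F_{28} + F_{27} = 317811 + 196418 = 514229
F_{30} = F_{29} + F_{28} = 514229 + 317811 = 832040
F_{31} = F_{30} + F_{29} = 832040 + 514229 = 1346269
F_{32} = F_{31} + F_{30} = 1346269 + 832040 = 2178309

2178309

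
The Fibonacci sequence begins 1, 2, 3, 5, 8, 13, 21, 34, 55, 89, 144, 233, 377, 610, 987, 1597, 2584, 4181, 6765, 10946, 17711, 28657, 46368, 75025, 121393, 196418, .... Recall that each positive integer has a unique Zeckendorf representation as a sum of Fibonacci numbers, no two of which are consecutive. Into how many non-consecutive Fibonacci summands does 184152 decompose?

9

Greedy algorithm:
184152: greatest Fibonacci not exceeding it is 121393, leaving 62759
62759: greatest Fibonacci not exceeding it is 46368, leaving 16391
16391: greatest Fibonacci not exceeding it is 10946, leaving 5445
5445: greatest Fibonacci not exceeding it is 4181, leaving 1264
1264: greatest Fibonacci not exceeding it is 987, leaving 277
277: greatest Fibonacci not exceeding it is 233, leaving 44
44: greatest Fibonacci not exceeding it is 34, leaving 10
10: greatest Fibonacci not exceeding it is 8, leaving 2
2: greatest Fibonacci not exceeding it is 2, leaving 0
184152 = 121393 + 46368 + 10946 + 4181 + 987 + 233 + 34 + 8 + 2, which has 9 terms.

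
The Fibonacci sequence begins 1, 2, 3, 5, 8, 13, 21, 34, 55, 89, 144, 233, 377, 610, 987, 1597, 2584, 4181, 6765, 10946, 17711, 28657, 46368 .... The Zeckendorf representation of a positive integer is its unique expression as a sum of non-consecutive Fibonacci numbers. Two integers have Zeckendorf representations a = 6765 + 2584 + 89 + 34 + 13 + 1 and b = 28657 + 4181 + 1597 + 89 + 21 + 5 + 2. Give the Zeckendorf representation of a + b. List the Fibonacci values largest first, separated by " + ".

The two numbers are 9486 and 34552, so their sum is 44038.
Greedy algorithm:
44038 − 28657 = 15381
15381 − 10946 = 4435
4435 − 4181 = 254
254 − 233 = 21
21 − 21 = 0

28657 + 10946 + 4181 + 233 + 21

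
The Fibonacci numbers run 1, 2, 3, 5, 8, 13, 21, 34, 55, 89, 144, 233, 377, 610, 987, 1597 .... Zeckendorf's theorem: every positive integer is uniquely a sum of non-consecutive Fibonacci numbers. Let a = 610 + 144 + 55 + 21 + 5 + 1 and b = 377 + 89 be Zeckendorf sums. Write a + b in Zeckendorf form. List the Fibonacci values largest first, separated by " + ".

The two numbers are 836 and 466, so their sum is 1302.
Greedily peel off the largest Fibonacci term at each step:
largest Fibonacci ≤ 1302 is 987; 1302 − 987 = 315
largest Fibonacci ≤ 315 is 233; 315 − 233 = 82
largest Fibonacci ≤ 82 is 55; 82 − 55 = 27
largest Fibonacci ≤ 27 is 21; 27 − 21 = 6
largest Fibonacci ≤ 6 is 5; 6 − 5 = 1
largest Fibonacci ≤ 1 is 1; 1 − 1 = 0

987 + 233 + 55 + 21 + 5 + 1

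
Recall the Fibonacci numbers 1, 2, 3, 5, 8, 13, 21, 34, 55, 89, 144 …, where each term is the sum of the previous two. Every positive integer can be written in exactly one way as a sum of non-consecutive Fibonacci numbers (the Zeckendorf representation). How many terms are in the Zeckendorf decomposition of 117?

4

Greedy algorithm:
117 − 89 = 28
28 − 21 = 7
7 − 5 = 2
2 − 2 = 0
117 = 89 + 21 + 5 + 2, which has 4 terms.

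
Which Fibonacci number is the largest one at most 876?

610

610 ≤ 876 < 987, so the largest Fibonacci number not exceeding 876 is 610.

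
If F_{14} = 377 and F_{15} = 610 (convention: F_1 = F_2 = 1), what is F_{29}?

514229

By F_{2k+1} = F_k² + F_{k+1}²: F_{29} = 377² + 610² = 142129 + 372100 = 514229.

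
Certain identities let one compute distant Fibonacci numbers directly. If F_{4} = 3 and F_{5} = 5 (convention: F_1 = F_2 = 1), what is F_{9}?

34

By F_{2k+1} = F_k² + F_{k+1}²: F_{9} = 3² + 5² = 9 + 25 = 34.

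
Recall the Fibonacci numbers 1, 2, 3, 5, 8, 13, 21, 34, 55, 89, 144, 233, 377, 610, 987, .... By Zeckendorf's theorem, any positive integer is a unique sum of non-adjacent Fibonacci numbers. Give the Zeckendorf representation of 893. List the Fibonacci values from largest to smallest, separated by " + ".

610 + 233 + 34 + 13 + 3

Repeatedly subtract the largest Fibonacci number that fits:
893: greatest Fibonacci not exceeding it is 610, leaving 283
283: greatest Fibonacci not exceeding it is 233, leaving 50
50: greatest Fibonacci not exceeding it is 34, leaving 16
16: greatest Fibonacci not exceeding it is 13, leaving 3
3: greatest Fibonacci not exceeding it is 3, leaving 0
So 893 = 610 + 233 + 34 + 13 + 3, with no two terms consecutive in the sequence.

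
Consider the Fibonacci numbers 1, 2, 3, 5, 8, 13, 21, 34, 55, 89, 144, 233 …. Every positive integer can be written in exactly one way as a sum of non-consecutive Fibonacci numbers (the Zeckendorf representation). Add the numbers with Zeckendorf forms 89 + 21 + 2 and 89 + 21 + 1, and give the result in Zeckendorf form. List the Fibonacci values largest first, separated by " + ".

The two numbers are 112 and 111, so their sum is 223.
144 ≤ 223 < 233, so take 144; remainder 79
55 ≤ 79 < 89, so take 55; remainder 24
21 ≤ 24 < 34, so take 21; remainder 3
3 ≤ 3 < 5, so take 3; remainder 0

144 + 55 + 21 + 3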